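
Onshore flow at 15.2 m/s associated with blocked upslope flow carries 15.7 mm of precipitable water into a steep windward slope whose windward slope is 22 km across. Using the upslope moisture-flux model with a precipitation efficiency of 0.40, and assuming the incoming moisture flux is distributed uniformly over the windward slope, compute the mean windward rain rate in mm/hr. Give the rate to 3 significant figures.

R ≈ 15.6 mm/hr

Incoming column moisture flux per unit ridge length: F = V × PW = 15.2 × 15.7 = 238.64 mm·m/s.
Spread over the 22 km slope with efficiency ε = 0.40: R = ε·F/W = 0.40 × 238.64 / 22000 m = 4.339e-03 mm/s.
R = 4.339e-03 × 3600 = 15.6 mm/hr.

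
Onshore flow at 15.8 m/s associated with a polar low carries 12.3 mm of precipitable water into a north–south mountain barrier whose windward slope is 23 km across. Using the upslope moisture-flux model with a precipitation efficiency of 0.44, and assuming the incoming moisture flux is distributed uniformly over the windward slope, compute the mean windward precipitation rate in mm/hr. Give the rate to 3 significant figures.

Incoming column moisture flux per unit ridge length: F = V × PW = 15.8 × 12.3 = 194.34 mm·m/s.
Spread over the 23 km slope with efficiency ε = 0.44: R = ε·F/W = 0.44 × 194.34 / 23000 m = 3.718e-03 mm/s.
R = 3.718e-03 × 3600 = 13.4 mm/hr.

R ≈ 13.4 mm/hr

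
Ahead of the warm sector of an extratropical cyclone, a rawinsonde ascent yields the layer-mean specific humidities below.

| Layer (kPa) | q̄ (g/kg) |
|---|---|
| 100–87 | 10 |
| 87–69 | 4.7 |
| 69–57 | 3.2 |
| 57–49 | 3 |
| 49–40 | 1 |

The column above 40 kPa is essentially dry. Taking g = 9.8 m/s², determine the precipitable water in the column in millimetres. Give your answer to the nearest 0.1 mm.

Precipitable water is the column-integrated vapour mass per unit area: PW = (1/g) Σ q̄ Δp, with q in kg/kg and Δp in Pa (1 kg/m² of water = 1 mm).
Layer 100–87 kPa: Δp = 130 hPa = 13000 Pa, q̄ = 0.01 kg/kg → 0.01 × 13000 / 9.8 = 13.27 mm
Layer 87–69 kPa: Δp = 180 hPa = 18000 Pa, q̄ = 0.0047 kg/kg → 0.0047 × 18000 / 9.8 = 8.63 mm
Layer 69–57 kPa: Δp = 120 hPa = 12000 Pa, q̄ = 0.0032 kg/kg → 0.0032 × 12000 / 9.8 = 3.92 mm
Layer 57–49 kPa: Δp = 80 hPa = 8000 Pa, q̄ = 0.003 kg/kg → 0.003 × 8000 / 9.8 = 2.45 mm
Layer 49–40 kPa: Δp = 90 hPa = 9000 Pa, q̄ = 0.001 kg/kg → 0.001 × 9000 / 9.8 = 0.92 mm
PW = 13.27 + 8.63 + 3.92 + 2.45 + 0.92 = 29.19 ≈ 29.2 mm.

PW ≈ 29.2 mm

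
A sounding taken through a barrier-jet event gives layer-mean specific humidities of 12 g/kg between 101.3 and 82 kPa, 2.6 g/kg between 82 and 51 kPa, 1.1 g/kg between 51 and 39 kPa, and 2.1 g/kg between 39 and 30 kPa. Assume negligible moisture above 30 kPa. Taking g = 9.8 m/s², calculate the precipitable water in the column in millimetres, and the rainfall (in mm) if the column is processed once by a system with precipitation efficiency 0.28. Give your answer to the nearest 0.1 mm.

PW ≈ 35.1 mm; rainfall ≈ 9.8 mm

Precipitable water is the column-integrated vapour mass per unit area: PW = (1/g) Σ q̄ Δp, with q in kg/kg and Δp in Pa (1 kg/m² of water = 1 mm).
Layer 101.3–82 kPa: Δp = 193 hPa = 19300 Pa, q̄ = 0.012 kg/kg → 0.012 × 19300 / 9.8 = 23.63 mm
Layer 82–51 kPa: Δp = 310 hPa = 31000 Pa, q̄ = 0.0026 kg/kg → 0.0026 × 31000 / 9.8 = 8.22 mm
Layer 51–39 kPa: Δp = 120 hPa = 12000 Pa, q̄ = 0.0011 kg/kg → 0.0011 × 12000 / 9.8 = 1.35 mm
Layer 39–30 kPa: Δp = 90 hPa = 9000 Pa, q̄ = 0.0021 kg/kg → 0.0021 × 9000 / 9.8 = 1.93 mm
PW = 23.63 + 8.22 + 1.35 + 1.93 = 35.13 ≈ 35.1 mm.
Rainfall = ε × PW = 0.28 × 35.1 = 9.8 mm.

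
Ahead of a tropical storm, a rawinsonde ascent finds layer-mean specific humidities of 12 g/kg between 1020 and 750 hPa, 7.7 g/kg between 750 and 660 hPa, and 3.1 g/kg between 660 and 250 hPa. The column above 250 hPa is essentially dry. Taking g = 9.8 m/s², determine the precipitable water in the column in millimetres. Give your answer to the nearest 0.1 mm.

PW ≈ 53.1 mm

Precipitable water is the column-integrated vapour mass per unit area: PW = (1/g) Σ q̄ Δp, with q in kg/kg and Δp in Pa (1 kg/m² of water = 1 mm).
Layer 1020–750 hPa: Δp = 270 hPa = 27000 Pa, q̄ = 0.012 kg/kg → 0.012 × 27000 / 9.8 = 33.06 mm
Layer 750–660 hPa: Δp = 90 hPa = 9000 Pa, q̄ = 0.0077 kg/kg → 0.0077 × 9000 / 9.8 = 7.07 mm
Layer 660–250 hPa: Δp = 410 hPa = 41000 Pa, q̄ = 0.0031 kg/kg → 0.0031 × 41000 / 9.8 = 12.97 mm
PW = 33.06 + 7.07 + 12.97 = 53.10 ≈ 53.1 mm.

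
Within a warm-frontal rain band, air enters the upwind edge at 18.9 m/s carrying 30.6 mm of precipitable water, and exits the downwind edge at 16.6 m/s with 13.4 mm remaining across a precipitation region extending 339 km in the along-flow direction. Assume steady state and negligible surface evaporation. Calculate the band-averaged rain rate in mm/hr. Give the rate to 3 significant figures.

R ≈ 3.78 mm/hr

Column moisture flux per unit crosswind length is F = V × PW.
Inflow: F_in = 18.9 × 30.6 = 578.34 mm·m/s
Outflow: F_out = 16.6 × 13.4 = 222.44 mm·m/s
Steady-state rate R = (F_in − F_out)/L = (578.34 − 222.44) / 339000 m = 1.050e-03 mm/s.
R = 1.050e-03 × 3600 = 3.78 mm/hr.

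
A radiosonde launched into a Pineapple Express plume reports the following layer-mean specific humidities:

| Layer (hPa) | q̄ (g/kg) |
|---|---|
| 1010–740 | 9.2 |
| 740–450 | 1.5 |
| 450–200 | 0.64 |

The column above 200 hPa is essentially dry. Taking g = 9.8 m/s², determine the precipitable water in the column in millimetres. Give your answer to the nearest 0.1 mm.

PW ≈ 31.4 mm

Precipitable water is the column-integrated vapour mass per unit area: PW = (1/g) Σ q̄ Δp, with q in kg/kg and Δp in Pa (1 kg/m² of water = 1 mm).
Layer 1010–740 hPa: Δp = 270 hPa = 27000 Pa, q̄ = 0.0092 kg/kg → 0.0092 × 27000 / 9.8 = 25.35 mm
Layer 740–450 hPa: Δp = 290 hPa = 29000 Pa, q̄ = 0.0015 kg/kg → 0.0015 × 29000 / 9.8 = 4.44 mm
Layer 450–200 hPa: Δp = 250 hPa = 25000 Pa, q̄ = 0.00064 kg/kg → 0.00064 × 25000 / 9.8 = 1.63 mm
PW = 25.35 + 4.44 + 1.63 = 31.42 ≈ 31.4 mm.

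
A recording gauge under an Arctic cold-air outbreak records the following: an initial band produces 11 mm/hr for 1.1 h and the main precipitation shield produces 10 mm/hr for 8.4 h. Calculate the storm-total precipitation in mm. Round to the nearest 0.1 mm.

total ≈ 96.1 mm

Total = Σ Rᵢ Δtᵢ = 11 × 1.1 + 10 × 8.4
      = 12.1 + 84 = 96.1 mm.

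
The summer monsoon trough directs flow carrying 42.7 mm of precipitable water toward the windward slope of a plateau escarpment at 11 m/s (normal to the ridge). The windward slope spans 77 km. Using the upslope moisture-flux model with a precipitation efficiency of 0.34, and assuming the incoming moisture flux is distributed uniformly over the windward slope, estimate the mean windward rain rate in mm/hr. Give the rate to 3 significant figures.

R ≈ 7.47 mm/hr

Incoming column moisture flux per unit ridge length: F = V × PW = 11 × 42.7 = 469.7 mm·m/s.
Spread over the 77 km slope with efficiency ε = 0.34: R = ε·F/W = 0.34 × 469.7 / 77000 m = 2.074e-03 mm/s.
R = 2.074e-03 × 3600 = 7.47 mm/hr.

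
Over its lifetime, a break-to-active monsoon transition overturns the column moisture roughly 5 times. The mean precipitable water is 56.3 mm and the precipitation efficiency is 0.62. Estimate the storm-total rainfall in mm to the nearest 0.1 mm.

Each cycle deposits ε × PW = 0.62 × 56.3 = 34.906 mm.
Over 5 cycles: 5 × 34.906 = 174.5 mm.

rainfall ≈ 174.5 mm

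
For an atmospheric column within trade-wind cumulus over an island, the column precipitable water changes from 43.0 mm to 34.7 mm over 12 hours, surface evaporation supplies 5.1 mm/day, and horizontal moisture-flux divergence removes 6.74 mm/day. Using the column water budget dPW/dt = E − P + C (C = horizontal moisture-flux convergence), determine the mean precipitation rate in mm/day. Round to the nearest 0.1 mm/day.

dPW/dt = (34.7 − 43.0) mm / (12/24 day) = -16.600 mm/day.
P = E + C − dPW/dt = 5.1 + (-6.74) − (-16.600) = 15.0 mm/day.

P ≈ 15.0 mm/day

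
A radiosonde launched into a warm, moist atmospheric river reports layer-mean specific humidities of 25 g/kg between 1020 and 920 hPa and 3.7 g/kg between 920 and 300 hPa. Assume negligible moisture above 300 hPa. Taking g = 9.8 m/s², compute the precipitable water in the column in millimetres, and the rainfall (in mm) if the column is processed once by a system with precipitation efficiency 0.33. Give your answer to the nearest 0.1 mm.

Precipitable water is the column-integrated vapour mass per unit area: PW = (1/g) Σ q̄ Δp, with q in kg/kg and Δp in Pa (1 kg/m² of water = 1 mm).
Layer 1020–920 hPa: Δp = 100 hPa = 10000 Pa, q̄ = 0.025 kg/kg → 0.025 × 10000 / 9.8 = 25.51 mm
Layer 920–300 hPa: Δp = 620 hPa = 62000 Pa, q̄ = 0.0037 kg/kg → 0.0037 × 62000 / 9.8 = 23.41 mm
PW = 25.51 + 23.41 = 48.92 ≈ 48.9 mm.
Rainfall = ε × PW = 0.33 × 48.9 = 16.1 mm.

PW ≈ 48.9 mm; rainfall ≈ 16.1 mm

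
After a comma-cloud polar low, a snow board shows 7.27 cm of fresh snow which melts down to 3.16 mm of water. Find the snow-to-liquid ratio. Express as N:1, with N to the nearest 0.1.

Ratio = snow depth / SWE = 72.7 mm / 3.16 mm = 23.0, i.e. 23.0:1.

ratio ≈ 23.0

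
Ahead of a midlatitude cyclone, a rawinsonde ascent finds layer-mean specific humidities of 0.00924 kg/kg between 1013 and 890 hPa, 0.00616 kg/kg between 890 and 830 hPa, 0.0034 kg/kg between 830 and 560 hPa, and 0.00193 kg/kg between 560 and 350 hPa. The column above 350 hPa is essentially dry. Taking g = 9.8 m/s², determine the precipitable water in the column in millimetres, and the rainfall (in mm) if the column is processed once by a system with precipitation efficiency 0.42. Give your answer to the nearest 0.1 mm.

PW ≈ 28.9 mm; rainfall ≈ 12.1 mm

Precipitable water is the column-integrated vapour mass per unit area: PW = (1/g) Σ q̄ Δp, with q in kg/kg and Δp in Pa (1 kg/m² of water = 1 mm).
Layer 1013–890 hPa: Δp = 123 hPa = 12300 Pa, q̄ = 0.00924 kg/kg → 0.00924 × 12300 / 9.8 = 11.60 mm
Layer 890–830 hPa: Δp = 60 hPa = 6000 Pa, q̄ = 0.00616 kg/kg → 0.00616 × 6000 / 9.8 = 3.77 mm
Layer 830–560 hPa: Δp = 270 hPa = 27000 Pa, q̄ = 0.0034 kg/kg → 0.0034 × 27000 / 9.8 = 9.37 mm
Layer 560–350 hPa: Δp = 210 hPa = 21000 Pa, q̄ = 0.00193 kg/kg → 0.00193 × 21000 / 9.8 = 4.14 mm
PW = 11.60 + 3.77 + 9.37 + 4.14 = 28.88 ≈ 28.9 mm.
Rainfall = ε × PW = 0.42 × 28.9 = 12.1 mm.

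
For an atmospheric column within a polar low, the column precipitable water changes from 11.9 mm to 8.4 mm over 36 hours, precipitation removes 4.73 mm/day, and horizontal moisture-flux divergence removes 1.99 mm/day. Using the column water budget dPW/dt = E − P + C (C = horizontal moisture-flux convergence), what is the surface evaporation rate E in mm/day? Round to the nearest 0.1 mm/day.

dPW/dt = (8.4 − 11.9) mm / (36/24 day) = -2.333 mm/day.
E = dPW/dt + P − C = (-2.333) + 4.73 − (-1.99) = 4.4 mm/day.

E ≈ 4.4 mm/day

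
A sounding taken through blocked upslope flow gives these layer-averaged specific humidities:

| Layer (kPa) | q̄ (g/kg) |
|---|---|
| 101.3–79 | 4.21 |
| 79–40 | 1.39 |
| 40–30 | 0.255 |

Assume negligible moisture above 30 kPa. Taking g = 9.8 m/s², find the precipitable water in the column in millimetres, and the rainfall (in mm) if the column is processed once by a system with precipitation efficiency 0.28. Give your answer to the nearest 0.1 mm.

PW ≈ 15.4 mm; rainfall ≈ 4.3 mm

Precipitable water is the column-integrated vapour mass per unit area: PW = (1/g) Σ q̄ Δp, with q in kg/kg and Δp in Pa (1 kg/m² of water = 1 mm).
Layer 101.3–79 kPa: Δp = 223 hPa = 22300 Pa, q̄ = 0.00421 kg/kg → 0.00421 × 22300 / 9.8 = 9.58 mm
Layer 79–40 kPa: Δp = 390 hPa = 39000 Pa, q̄ = 0.00139 kg/kg → 0.00139 × 39000 / 9.8 = 5.53 mm
Layer 40–30 kPa: Δp = 100 hPa = 10000 Pa, q̄ = 0.000255 kg/kg → 0.000255 × 10000 / 9.8 = 0.26 mm
PW = 9.58 + 5.53 + 0.26 = 15.37 ≈ 15.4 mm.
Rainfall = ε × PW = 0.28 × 15.4 = 4.3 mm.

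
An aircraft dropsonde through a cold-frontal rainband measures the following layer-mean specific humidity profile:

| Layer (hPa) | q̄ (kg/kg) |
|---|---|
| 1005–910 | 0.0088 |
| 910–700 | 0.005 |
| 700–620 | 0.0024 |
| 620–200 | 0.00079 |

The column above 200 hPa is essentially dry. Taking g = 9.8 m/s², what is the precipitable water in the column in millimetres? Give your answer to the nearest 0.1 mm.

Precipitable water is the column-integrated vapour mass per unit area: PW = (1/g) Σ q̄ Δp, with q in kg/kg and Δp in Pa (1 kg/m² of water = 1 mm).
Layer 1005–910 hPa: Δp = 95 hPa = 9500 Pa, q̄ = 0.0088 kg/kg → 0.0088 × 9500 / 9.8 = 8.53 mm
Layer 910–700 hPa: Δp = 210 hPa = 21000 Pa, q̄ = 0.005 kg/kg → 0.005 × 21000 / 9.8 = 10.71 mm
Layer 700–620 hPa: Δp = 80 hPa = 8000 Pa, q̄ = 0.0024 kg/kg → 0.0024 × 8000 / 9.8 = 1.96 mm
Layer 620–200 hPa: Δp = 420 hPa = 42000 Pa, q̄ = 0.00079 kg/kg → 0.00079 × 42000 / 9.8 = 3.39 mm
PW = 8.53 + 10.71 + 1.96 + 3.39 = 24.59 ≈ 24.6 mm.

PW ≈ 24.6 mm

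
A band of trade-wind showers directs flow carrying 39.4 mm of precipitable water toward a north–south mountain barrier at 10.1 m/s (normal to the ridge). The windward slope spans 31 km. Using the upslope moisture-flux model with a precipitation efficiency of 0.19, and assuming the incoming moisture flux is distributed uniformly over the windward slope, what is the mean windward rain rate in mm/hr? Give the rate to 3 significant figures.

R ≈ 8.78 mm/hr

Incoming column moisture flux per unit ridge length: F = V × PW = 10.1 × 39.4 = 397.94 mm·m/s.
Spread over the 31 km slope with efficiency ε = 0.19: R = ε·F/W = 0.19 × 397.94 / 31000 m = 2.439e-03 mm/s.
R = 2.439e-03 × 3600 = 8.78 mm/hr.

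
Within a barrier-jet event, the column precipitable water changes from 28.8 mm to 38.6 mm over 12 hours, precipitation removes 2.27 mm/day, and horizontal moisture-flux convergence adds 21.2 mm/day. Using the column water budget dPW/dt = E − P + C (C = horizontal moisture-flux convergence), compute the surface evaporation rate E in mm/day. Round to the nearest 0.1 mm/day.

dPW/dt = (38.6 − 28.8) mm / (12/24 day) = +19.600 mm/day.
E = dPW/dt + P − C = (+19.600) + 2.27 − (21.2) = 0.7 mm/day.

E ≈ 0.7 mm/day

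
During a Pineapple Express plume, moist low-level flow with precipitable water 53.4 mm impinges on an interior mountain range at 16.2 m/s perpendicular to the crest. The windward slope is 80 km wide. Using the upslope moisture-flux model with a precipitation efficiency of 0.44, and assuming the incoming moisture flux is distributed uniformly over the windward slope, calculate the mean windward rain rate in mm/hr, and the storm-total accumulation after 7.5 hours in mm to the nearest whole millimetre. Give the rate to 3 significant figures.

R ≈ 17.1 mm/hr; total ≈ 128 mm

Incoming column moisture flux per unit ridge length: F = V × PW = 16.2 × 53.4 = 865.08 mm·m/s.
Spread over the 80 km slope with efficiency ε = 0.44: R = ε·F/W = 0.44 × 865.08 / 80000 m = 4.758e-03 mm/s.
R = 4.758e-03 × 3600 = 17.1 mm/hr.
Over 7.5 h: total = 17.1 × 7.5 = 128.25 ≈ 128 mm.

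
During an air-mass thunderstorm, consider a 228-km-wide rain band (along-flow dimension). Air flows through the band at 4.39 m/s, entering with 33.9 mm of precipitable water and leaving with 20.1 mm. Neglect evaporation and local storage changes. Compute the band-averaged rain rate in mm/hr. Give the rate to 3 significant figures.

R ≈ 0.957 mm/hr

Column moisture flux per unit crosswind length is F = V × PW.
Inflow: F_in = 4.39 × 33.9 = 148.821 mm·m/s
Outflow: F_out = 4.39 × 20.1 = 88.239 mm·m/s
Steady-state rate R = (F_in − F_out)/L = (148.821 − 88.239) / 228000 m = 2.657e-04 mm/s.
R = 2.657e-04 × 3600 = 0.957 mm/hr.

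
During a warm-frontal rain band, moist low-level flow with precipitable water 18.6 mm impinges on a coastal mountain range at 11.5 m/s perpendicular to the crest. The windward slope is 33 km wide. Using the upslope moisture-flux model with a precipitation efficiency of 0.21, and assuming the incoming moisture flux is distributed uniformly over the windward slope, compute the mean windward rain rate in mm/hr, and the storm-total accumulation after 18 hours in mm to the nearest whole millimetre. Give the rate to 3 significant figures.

Incoming column moisture flux per unit ridge length: F = V × PW = 11.5 × 18.6 = 213.9 mm·m/s.
Spread over the 33 km slope with efficiency ε = 0.21: R = ε·F/W = 0.21 × 213.9 / 33000 m = 1.361e-03 mm/s.
R = 1.361e-03 × 3600 = 4.90 mm/hr.
Over 18 h: total = 4.90 × 18 = 88.2 ≈ 88 mm.

R ≈ 4.90 mm/hr; total ≈ 88 mm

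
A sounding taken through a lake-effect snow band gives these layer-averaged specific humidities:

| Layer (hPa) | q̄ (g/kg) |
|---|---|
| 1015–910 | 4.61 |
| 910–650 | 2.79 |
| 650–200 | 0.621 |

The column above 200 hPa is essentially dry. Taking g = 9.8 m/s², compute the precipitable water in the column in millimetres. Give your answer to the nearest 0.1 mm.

PW ≈ 15.2 mm

Precipitable water is the column-integrated vapour mass per unit area: PW = (1/g) Σ q̄ Δp, with q in kg/kg and Δp in Pa (1 kg/m² of water = 1 mm).
Layer 1015–910 hPa: Δp = 105 hPa = 10500 Pa, q̄ = 0.00461 kg/kg → 0.00461 × 10500 / 9.8 = 4.94 mm
Layer 910–650 hPa: Δp = 260 hPa = 26000 Pa, q̄ = 0.00279 kg/kg → 0.00279 × 26000 / 9.8 = 7.40 mm
Layer 650–200 hPa: Δp = 450 hPa = 45000 Pa, q̄ = 0.000621 kg/kg → 0.000621 × 45000 / 9.8 = 2.85 mm
PW = 4.94 + 7.40 + 2.85 = 15.19 ≈ 15.2 mm.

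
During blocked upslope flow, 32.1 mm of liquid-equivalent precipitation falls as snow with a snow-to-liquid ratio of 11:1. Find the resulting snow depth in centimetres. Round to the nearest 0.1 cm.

Snow depth = liquid × ratio = 32.1 mm × 11 = 353.1 mm = 35.3 cm.

snow depth ≈ 35.3 cm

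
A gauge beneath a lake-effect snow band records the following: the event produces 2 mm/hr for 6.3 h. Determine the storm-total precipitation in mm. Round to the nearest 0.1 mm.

Total = Σ Rᵢ Δtᵢ = 2 × 6.3
      = 12.6 = 12.6 mm.

total ≈ 12.6 mm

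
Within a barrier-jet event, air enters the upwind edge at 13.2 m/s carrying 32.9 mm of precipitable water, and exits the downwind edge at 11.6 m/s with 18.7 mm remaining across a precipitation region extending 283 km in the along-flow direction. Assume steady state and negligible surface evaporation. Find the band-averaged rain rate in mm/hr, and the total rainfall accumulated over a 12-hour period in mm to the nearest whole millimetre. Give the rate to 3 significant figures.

Column moisture flux per unit crosswind length is F = V × PW.
Inflow: F_in = 13.2 × 32.9 = 434.28 mm·m/s
Outflow: F_out = 11.6 × 18.7 = 216.92 mm·m/s
Steady-state rate R = (F_in − F_out)/L = (434.28 − 216.92) / 283000 m = 7.681e-04 mm/s.
R = 7.681e-04 × 3600 = 2.77 mm/hr.
Over 12 h: total = 2.77 × 12 = 33.24 ≈ 33 mm.

R ≈ 2.77 mm/hr; total ≈ 33 mm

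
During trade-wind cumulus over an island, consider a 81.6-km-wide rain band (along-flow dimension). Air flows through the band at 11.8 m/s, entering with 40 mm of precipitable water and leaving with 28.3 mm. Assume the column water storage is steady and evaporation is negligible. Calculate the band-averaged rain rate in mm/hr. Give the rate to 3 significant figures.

R ≈ 6.09 mm/hr

Column moisture flux per unit crosswind length is F = V × PW.
Inflow: F_in = 11.8 × 40 = 472 mm·m/s
Outflow: F_out = 11.8 × 28.3 = 333.94 mm·m/s
Steady-state rate R = (F_in − F_out)/L = (472 − 333.94) / 81600 m = 1.692e-03 mm/s.
R = 1.692e-03 × 3600 = 6.09 mm/hr.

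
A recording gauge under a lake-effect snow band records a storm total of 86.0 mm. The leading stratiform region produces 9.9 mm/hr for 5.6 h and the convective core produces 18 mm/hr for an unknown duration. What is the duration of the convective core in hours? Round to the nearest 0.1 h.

Known phases: 9.9 × 5.6 = 55.44 mm.
Remaining depth = 86.0 − 55.44 = 30.56 mm.
Duration = 30.56 / 18 = 1.7 h.

duration ≈ 1.7 h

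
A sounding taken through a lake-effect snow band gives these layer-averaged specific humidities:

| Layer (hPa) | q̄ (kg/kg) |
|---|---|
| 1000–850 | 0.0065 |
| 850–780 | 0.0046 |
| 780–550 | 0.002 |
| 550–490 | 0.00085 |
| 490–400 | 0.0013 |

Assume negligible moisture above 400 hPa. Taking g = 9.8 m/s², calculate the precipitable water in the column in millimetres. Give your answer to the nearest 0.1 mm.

Precipitable water is the column-integrated vapour mass per unit area: PW = (1/g) Σ q̄ Δp, with q in kg/kg and Δp in Pa (1 kg/m² of water = 1 mm).
Layer 1000–850 hPa: Δp = 150 hPa = 15000 Pa, q̄ = 0.0065 kg/kg → 0.0065 × 15000 / 9.8 = 9.95 mm
Layer 850–780 hPa: Δp = 70 hPa = 7000 Pa, q̄ = 0.0046 kg/kg → 0.0046 × 7000 / 9.8 = 3.29 mm
Layer 780–550 hPa: Δp = 230 hPa = 23000 Pa, q̄ = 0.002 kg/kg → 0.002 × 23000 / 9.8 = 4.69 mm
Layer 550–490 hPa: Δp = 60 hPa = 6000 Pa, q̄ = 0.00085 kg/kg → 0.00085 × 6000 / 9.8 = 0.52 mm
Layer 490–400 hPa: Δp = 90 hPa = 9000 Pa, q̄ = 0.0013 kg/kg → 0.0013 × 9000 / 9.8 = 1.19 mm
PW = 9.95 + 3.29 + 4.69 + 0.52 + 1.19 = 19.64 ≈ 19.6 mm.

PW ≈ 19.6 mm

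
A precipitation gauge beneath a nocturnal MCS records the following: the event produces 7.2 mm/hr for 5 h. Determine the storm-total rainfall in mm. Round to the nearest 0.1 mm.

total ≈ 36.0 mm

Total = Σ Rᵢ Δtᵢ = 7.2 × 5
      = 36 = 36.0 mm.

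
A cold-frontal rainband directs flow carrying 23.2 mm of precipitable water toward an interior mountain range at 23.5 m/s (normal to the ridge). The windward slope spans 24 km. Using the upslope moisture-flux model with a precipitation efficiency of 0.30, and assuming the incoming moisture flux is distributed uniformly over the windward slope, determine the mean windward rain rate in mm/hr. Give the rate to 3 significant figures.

Incoming column moisture flux per unit ridge length: F = V × PW = 23.5 × 23.2 = 545.2 mm·m/s.
Spread over the 24 km slope with efficiency ε = 0.30: R = ε·F/W = 0.30 × 545.2 / 24000 m = 6.815e-03 mm/s.
R = 6.815e-03 × 3600 = 24.5 mm/hr.

R ≈ 24.5 mm/hr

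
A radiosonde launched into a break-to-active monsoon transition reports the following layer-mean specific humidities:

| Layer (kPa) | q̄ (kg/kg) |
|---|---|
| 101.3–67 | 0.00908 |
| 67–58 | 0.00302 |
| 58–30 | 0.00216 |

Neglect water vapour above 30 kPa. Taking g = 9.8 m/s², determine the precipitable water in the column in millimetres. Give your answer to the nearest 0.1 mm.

Precipitable water is the column-integrated vapour mass per unit area: PW = (1/g) Σ q̄ Δp, with q in kg/kg and Δp in Pa (1 kg/m² of water = 1 mm).
Layer 101.3–67 kPa: Δp = 343 hPa = 34300 Pa, q̄ = 0.00908 kg/kg → 0.00908 × 34300 / 9.8 = 31.78 mm
Layer 67–58 kPa: Δp = 90 hPa = 9000 Pa, q̄ = 0.00302 kg/kg → 0.00302 × 9000 / 9.8 = 2.77 mm
Layer 58–30 kPa: Δp = 280 hPa = 28000 Pa, q̄ = 0.00216 kg/kg → 0.00216 × 28000 / 9.8 = 6.17 mm
PW = 31.78 + 2.77 + 6.17 = 40.72 ≈ 40.7 mm.

PW ≈ 40.7 mm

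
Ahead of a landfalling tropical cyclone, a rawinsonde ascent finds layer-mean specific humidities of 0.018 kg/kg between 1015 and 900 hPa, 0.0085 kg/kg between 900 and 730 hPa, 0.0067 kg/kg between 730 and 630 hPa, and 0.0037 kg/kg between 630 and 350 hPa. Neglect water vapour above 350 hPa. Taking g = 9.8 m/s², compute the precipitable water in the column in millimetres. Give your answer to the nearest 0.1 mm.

PW ≈ 53.3 mm

Precipitable water is the column-integrated vapour mass per unit area: PW = (1/g) Σ q̄ Δp, with q in kg/kg and Δp in Pa (1 kg/m² of water = 1 mm).
Layer 1015–900 hPa: Δp = 115 hPa = 11500 Pa, q̄ = 0.018 kg/kg → 0.018 × 11500 / 9.8 = 21.12 mm
Layer 900–730 hPa: Δp = 170 hPa = 17000 Pa, q̄ = 0.0085 kg/kg → 0.0085 × 17000 / 9.8 = 14.74 mm
Layer 730–630 hPa: Δp = 100 hPa = 10000 Pa, q̄ = 0.0067 kg/kg → 0.0067 × 10000 / 9.8 = 6.84 mm
Layer 630–350 hPa: Δp = 280 hPa = 28000 Pa, q̄ = 0.0037 kg/kg → 0.0037 × 28000 / 9.8 = 10.57 mm
PW = 21.12 + 14.74 + 6.84 + 10.57 = 53.27 ≈ 53.3 mm.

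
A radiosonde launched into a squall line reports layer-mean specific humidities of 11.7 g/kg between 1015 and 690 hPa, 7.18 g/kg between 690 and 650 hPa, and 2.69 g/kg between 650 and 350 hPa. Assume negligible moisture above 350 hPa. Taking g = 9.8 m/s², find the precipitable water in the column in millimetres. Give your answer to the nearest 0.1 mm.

Precipitable water is the column-integrated vapour mass per unit area: PW = (1/g) Σ q̄ Δp, with q in kg/kg and Δp in Pa (1 kg/m² of water = 1 mm).
Layer 1015–690 hPa: Δp = 325 hPa = 32500 Pa, q̄ = 0.0117 kg/kg → 0.0117 × 32500 / 9.8 = 38.80 mm
Layer 690–650 hPa: Δp = 40 hPa = 4000 Pa, q̄ = 0.00718 kg/kg → 0.00718 × 4000 / 9.8 = 2.93 mm
Layer 650–350 hPa: Δp = 300 hPa = 30000 Pa, q̄ = 0.00269 kg/kg → 0.00269 × 30000 / 9.8 = 8.23 mm
PW = 38.80 + 2.93 + 8.23 = 49.96 ≈ 50.0 mm.

PW ≈ 50.0 mm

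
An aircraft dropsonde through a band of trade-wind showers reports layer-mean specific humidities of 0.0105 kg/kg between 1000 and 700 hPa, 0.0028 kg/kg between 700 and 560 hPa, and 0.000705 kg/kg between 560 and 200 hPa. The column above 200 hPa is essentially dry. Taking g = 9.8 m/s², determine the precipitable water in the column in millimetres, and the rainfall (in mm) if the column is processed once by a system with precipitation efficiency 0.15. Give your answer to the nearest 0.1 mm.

Precipitable water is the column-integrated vapour mass per unit area: PW = (1/g) Σ q̄ Δp, with q in kg/kg and Δp in Pa (1 kg/m² of water = 1 mm).
Layer 1000–700 hPa: Δp = 300 hPa = 30000 Pa, q̄ = 0.0105 kg/kg → 0.0105 × 30000 / 9.8 = 32.14 mm
Layer 700–560 hPa: Δp = 140 hPa = 14000 Pa, q̄ = 0.0028 kg/kg → 0.0028 × 14000 / 9.8 = 4.00 mm
Layer 560–200 hPa: Δp = 360 hPa = 36000 Pa, q̄ = 0.000705 kg/kg → 0.000705 × 36000 / 9.8 = 2.59 mm
PW = 32.14 + 4.00 + 2.59 = 38.73 ≈ 38.7 mm.
Rainfall = ε × PW = 0.15 × 38.7 = 5.8 mm.

PW ≈ 38.7 mm; rainfall ≈ 5.8 mm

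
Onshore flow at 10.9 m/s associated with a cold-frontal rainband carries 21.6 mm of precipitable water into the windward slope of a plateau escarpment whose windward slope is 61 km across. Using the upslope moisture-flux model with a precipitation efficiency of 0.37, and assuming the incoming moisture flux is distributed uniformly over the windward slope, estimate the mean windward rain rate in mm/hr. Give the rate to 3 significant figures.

R ≈ 5.14 mm/hr

Incoming column moisture flux per unit ridge length: F = V × PW = 10.9 × 21.6 = 235.44 mm·m/s.
Spread over the 61 km slope with efficiency ε = 0.37: R = ε·F/W = 0.37 × 235.44 / 61000 m = 1.428e-03 mm/s.
R = 1.428e-03 × 3600 = 5.14 mm/hr.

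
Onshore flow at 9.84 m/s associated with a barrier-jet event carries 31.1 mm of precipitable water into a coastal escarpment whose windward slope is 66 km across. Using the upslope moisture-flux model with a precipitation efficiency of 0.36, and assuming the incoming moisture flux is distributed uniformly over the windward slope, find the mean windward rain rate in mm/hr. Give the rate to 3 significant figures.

Incoming column moisture flux per unit ridge length: F = V × PW = 9.84 × 31.1 = 306.024 mm·m/s.
Spread over the 66 km slope with efficiency ε = 0.36: R = ε·F/W = 0.36 × 306.024 / 66000 m = 1.669e-03 mm/s.
R = 1.669e-03 × 3600 = 6.01 mm/hr.

R ≈ 6.01 mm/hr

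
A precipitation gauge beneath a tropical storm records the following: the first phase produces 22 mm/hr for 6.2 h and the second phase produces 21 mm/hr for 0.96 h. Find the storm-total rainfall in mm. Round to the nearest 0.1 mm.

Total = Σ Rᵢ Δtᵢ = 22 × 6.2 + 21 × 0.96
      = 136.4 + 20.16 = 156.6 mm.

total ≈ 156.6 mm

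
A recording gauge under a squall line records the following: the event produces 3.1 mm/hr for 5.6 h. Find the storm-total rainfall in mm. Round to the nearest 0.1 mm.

Total = Σ Rᵢ Δtᵢ = 3.1 × 5.6
      = 17.36 = 17.4 mm.

total ≈ 17.4 mm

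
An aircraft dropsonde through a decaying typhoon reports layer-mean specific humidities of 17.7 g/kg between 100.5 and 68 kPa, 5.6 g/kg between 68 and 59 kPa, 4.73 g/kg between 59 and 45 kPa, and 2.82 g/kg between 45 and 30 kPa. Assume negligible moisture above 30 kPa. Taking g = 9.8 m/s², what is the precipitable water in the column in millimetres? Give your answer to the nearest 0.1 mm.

Precipitable water is the column-integrated vapour mass per unit area: PW = (1/g) Σ q̄ Δp, with q in kg/kg and Δp in Pa (1 kg/m² of water = 1 mm).
Layer 100.5–68 kPa: Δp = 325 hPa = 32500 Pa, q̄ = 0.0177 kg/kg → 0.0177 × 32500 / 9.8 = 58.70 mm
Layer 68–59 kPa: Δp = 90 hPa = 9000 Pa, q̄ = 0.0056 kg/kg → 0.0056 × 9000 / 9.8 = 5.14 mm
Layer 59–45 kPa: Δp = 140 hPa = 14000 Pa, q̄ = 0.00473 kg/kg → 0.00473 × 14000 / 9.8 = 6.76 mm
Layer 45–30 kPa: Δp = 150 hPa = 15000 Pa, q̄ = 0.00282 kg/kg → 0.00282 × 15000 / 9.8 = 4.32 mm
PW = 58.70 + 5.14 + 6.76 + 4.32 = 74.92 ≈ 74.9 mm.

PW ≈ 74.9 mm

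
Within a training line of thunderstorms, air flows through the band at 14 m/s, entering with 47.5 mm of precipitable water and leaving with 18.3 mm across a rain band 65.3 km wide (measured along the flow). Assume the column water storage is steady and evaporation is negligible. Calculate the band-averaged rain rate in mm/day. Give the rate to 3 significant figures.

Column moisture flux per unit crosswind length is F = V × PW.
Inflow: F_in = 14 × 47.5 = 665 mm·m/s
Outflow: F_out = 14 × 18.3 = 256.2 mm·m/s
Steady-state rate R = (F_in − F_out)/L = (665 − 256.2) / 65300 m = 6.260e-03 mm/s.
R = 6.260e-03 × 3600 × 24 = 541 mm/day.

R ≈ 541 mm/day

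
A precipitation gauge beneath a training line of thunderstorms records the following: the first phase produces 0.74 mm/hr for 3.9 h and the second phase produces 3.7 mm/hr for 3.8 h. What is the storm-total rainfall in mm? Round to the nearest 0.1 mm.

total ≈ 16.9 mm

Total = Σ Rᵢ Δtᵢ = 0.74 × 3.9 + 3.7 × 3.8
      = 2.886 + 14.06 = 16.9 mm.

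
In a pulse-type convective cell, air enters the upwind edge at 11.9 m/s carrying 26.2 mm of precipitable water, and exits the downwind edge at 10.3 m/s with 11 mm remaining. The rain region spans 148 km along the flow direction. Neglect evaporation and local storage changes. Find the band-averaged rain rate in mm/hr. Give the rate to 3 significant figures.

R ≈ 4.83 mm/hr

Column moisture flux per unit crosswind length is F = V × PW.
Inflow: F_in = 11.9 × 26.2 = 311.78 mm·m/s
Outflow: F_out = 10.3 × 11 = 113.3 mm·m/s
Steady-state rate R = (F_in − F_out)/L = (311.78 − 113.3) / 148000 m = 1.341e-03 mm/s.
R = 1.341e-03 × 3600 = 4.83 mm/hr.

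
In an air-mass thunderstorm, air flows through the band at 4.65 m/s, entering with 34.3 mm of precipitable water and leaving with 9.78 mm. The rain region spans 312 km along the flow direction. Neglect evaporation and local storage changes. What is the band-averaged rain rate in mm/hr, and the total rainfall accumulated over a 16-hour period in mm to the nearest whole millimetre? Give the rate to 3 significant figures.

R ≈ 1.32 mm/hr; total ≈ 21 mm

Column moisture flux per unit crosswind length is F = V × PW.
Inflow: F_in = 4.65 × 34.3 = 159.495 mm·m/s
Outflow: F_out = 4.65 × 9.78 = 45.477 mm·m/s
Steady-state rate R = (F_in − F_out)/L = (159.495 − 45.477) / 312000 m = 3.654e-04 mm/s.
R = 3.654e-04 × 3600 = 1.32 mm/hr.
Over 16 h: total = 1.32 × 16 = 21.12 ≈ 21 mm.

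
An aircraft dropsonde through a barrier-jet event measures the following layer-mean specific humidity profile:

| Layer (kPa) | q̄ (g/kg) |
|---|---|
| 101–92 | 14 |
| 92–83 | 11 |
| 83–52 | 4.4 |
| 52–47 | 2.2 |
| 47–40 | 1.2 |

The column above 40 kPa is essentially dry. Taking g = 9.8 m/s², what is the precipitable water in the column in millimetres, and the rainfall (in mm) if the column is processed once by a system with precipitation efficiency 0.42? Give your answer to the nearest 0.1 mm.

Precipitable water is the column-integrated vapour mass per unit area: PW = (1/g) Σ q̄ Δp, with q in kg/kg and Δp in Pa (1 kg/m² of water = 1 mm).
Layer 101–92 kPa: Δp = 90 hPa = 9000 Pa, q̄ = 0.014 kg/kg → 0.014 × 9000 / 9.8 = 12.86 mm
Layer 92–83 kPa: Δp = 90 hPa = 9000 Pa, q̄ = 0.011 kg/kg → 0.011 × 9000 / 9.8 = 10.10 mm
Layer 83–52 kPa: Δp = 310 hPa = 31000 Pa, q̄ = 0.0044 kg/kg → 0.0044 × 31000 / 9.8 = 13.92 mm
Layer 52–47 kPa: Δp = 50 hPa = 5000 Pa, q̄ = 0.0022 kg/kg → 0.0022 × 5000 / 9.8 = 1.12 mm
Layer 47–40 kPa: Δp = 70 hPa = 7000 Pa, q̄ = 0.0012 kg/kg → 0.0012 × 7000 / 9.8 = 0.86 mm
PW = 12.86 + 10.10 + 13.92 + 1.12 + 0.86 = 38.86 ≈ 38.9 mm.
Rainfall = ε × PW = 0.42 × 38.9 = 16.3 mm.

PW ≈ 38.9 mm; rainfall ≈ 16.3 mm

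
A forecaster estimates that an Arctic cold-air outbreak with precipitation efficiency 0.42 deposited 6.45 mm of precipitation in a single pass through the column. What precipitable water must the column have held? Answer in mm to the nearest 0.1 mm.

PW ≈ 15.4 mm

PW = precipitation / ε = 6.45 / 0.42 = 15.4 mm.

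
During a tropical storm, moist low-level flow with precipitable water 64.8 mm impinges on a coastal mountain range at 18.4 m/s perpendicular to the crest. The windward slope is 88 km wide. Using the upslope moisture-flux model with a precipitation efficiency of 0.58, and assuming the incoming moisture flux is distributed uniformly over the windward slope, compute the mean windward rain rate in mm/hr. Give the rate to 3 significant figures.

R ≈ 28.3 mm/hr

Incoming column moisture flux per unit ridge length: F = V × PW = 18.4 × 64.8 = 1192.32 mm·m/s.
Spread over the 88 km slope with efficiency ε = 0.58: R = ε·F/W = 0.58 × 1192.32 / 88000 m = 7.858e-03 mm/s.
R = 7.858e-03 × 3600 = 28.3 mm/hr.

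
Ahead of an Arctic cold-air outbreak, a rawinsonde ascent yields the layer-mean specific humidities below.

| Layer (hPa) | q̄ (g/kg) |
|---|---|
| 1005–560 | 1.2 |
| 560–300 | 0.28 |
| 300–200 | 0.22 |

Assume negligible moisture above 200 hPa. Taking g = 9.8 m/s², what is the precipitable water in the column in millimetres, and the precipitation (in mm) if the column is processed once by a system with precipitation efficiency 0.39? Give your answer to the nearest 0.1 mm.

PW ≈ 6.4 mm; precipitation ≈ 2.5 mm

Precipitable water is the column-integrated vapour mass per unit area: PW = (1/g) Σ q̄ Δp, with q in kg/kg and Δp in Pa (1 kg/m² of water = 1 mm).
Layer 1005–560 hPa: Δp = 445 hPa = 44500 Pa, q̄ = 0.0012 kg/kg → 0.0012 × 44500 / 9.8 = 5.45 mm
Layer 560–300 hPa: Δp = 260 hPa = 26000 Pa, q̄ = 0.00028 kg/kg → 0.00028 × 26000 / 9.8 = 0.74 mm
Layer 300–200 hPa: Δp = 100 hPa = 10000 Pa, q̄ = 0.00022 kg/kg → 0.00022 × 10000 / 9.8 = 0.22 mm
PW = 5.45 + 0.74 + 0.22 = 6.41 ≈ 6.4 mm.
Precipitation = ε × PW = 0.39 × 6.4 = 2.5 mm.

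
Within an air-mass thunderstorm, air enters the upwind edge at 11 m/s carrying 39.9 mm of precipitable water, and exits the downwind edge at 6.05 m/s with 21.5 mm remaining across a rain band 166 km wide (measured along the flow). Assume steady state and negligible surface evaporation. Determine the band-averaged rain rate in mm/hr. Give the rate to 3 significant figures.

R ≈ 6.70 mm/hr

Column moisture flux per unit crosswind length is F = V × PW.
Inflow: F_in = 11 × 39.9 = 438.9 mm·m/s
Outflow: F_out = 6.05 × 21.5 = 130.075 mm·m/s
Steady-state rate R = (F_in − F_out)/L = (438.9 − 130.075) / 166000 m = 1.860e-03 mm/s.
R = 1.860e-03 × 3600 = 6.70 mm/hr.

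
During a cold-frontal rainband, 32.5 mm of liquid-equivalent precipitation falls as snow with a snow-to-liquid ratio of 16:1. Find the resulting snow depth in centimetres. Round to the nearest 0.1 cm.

snow depth ≈ 52.0 cm

Snow depth = liquid × ratio = 32.5 mm × 16 = 520 mm = 52.0 cm.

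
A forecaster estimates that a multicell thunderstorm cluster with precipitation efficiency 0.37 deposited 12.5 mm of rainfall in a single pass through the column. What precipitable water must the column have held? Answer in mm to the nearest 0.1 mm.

PW = rainfall / ε = 12.5 / 0.37 = 33.8 mm.

PW ≈ 33.8 mm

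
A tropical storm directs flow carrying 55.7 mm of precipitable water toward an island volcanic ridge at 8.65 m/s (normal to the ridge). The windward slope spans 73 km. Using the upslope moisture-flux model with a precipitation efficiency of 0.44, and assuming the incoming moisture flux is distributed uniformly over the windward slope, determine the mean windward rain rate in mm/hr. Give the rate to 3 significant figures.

Incoming column moisture flux per unit ridge length: F = V × PW = 8.65 × 55.7 = 481.805 mm·m/s.
Spread over the 73 km slope with efficiency ε = 0.44: R = ε·F/W = 0.44 × 481.805 / 73000 m = 2.904e-03 mm/s.
R = 2.904e-03 × 3600 = 10.5 mm/hr.

R ≈ 10.5 mm/hr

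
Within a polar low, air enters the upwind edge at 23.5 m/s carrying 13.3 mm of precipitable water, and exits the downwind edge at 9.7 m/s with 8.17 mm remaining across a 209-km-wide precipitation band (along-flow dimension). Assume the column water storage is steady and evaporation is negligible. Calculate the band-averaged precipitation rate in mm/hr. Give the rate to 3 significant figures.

Column moisture flux per unit crosswind length is F = V × PW.
Inflow: F_in = 23.5 × 13.3 = 312.55 mm·m/s
Outflow: F_out = 9.7 × 8.17 = 79.249 mm·m/s
Steady-state rate R = (F_in − F_out)/L = (312.55 − 79.249) / 209000 m = 1.116e-03 mm/s.
R = 1.116e-03 × 3600 = 4.02 mm/hr.

R ≈ 4.02 mm/hr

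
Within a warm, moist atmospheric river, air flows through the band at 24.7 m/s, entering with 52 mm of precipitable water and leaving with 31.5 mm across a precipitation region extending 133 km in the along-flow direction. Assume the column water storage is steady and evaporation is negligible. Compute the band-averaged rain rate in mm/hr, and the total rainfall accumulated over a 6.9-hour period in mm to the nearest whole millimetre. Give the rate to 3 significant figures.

R ≈ 13.7 mm/hr; total ≈ 95 mm

Column moisture flux per unit crosswind length is F = V × PW.
Inflow: F_in = 24.7 × 52 = 1284.4 mm·m/s
Outflow: F_out = 24.7 × 31.5 = 778.05 mm·m/s
Steady-state rate R = (F_in − F_out)/L = (1284.4 − 778.05) / 133000 m = 3.807e-03 mm/s.
R = 3.807e-03 × 3600 = 13.7 mm/hr.
Over 6.9 h: total = 13.7 × 6.9 = 94.53 ≈ 95 mm.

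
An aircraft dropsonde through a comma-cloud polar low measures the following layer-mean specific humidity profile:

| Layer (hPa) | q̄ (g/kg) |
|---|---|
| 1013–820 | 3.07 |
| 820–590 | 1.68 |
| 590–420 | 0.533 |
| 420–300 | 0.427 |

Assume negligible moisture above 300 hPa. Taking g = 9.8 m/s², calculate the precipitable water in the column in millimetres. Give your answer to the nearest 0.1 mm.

Precipitable water is the column-integrated vapour mass per unit area: PW = (1/g) Σ q̄ Δp, with q in kg/kg and Δp in Pa (1 kg/m² of water = 1 mm).
Layer 1013–820 hPa: Δp = 193 hPa = 19300 Pa, q̄ = 0.00307 kg/kg → 0.00307 × 19300 / 9.8 = 6.05 mm
Layer 820–590 hPa: Δp = 230 hPa = 23000 Pa, q̄ = 0.00168 kg/kg → 0.00168 × 23000 / 9.8 = 3.94 mm
Layer 590–420 hPa: Δp = 170 hPa = 17000 Pa, q̄ = 0.000533 kg/kg → 0.000533 × 17000 / 9.8 = 0.92 mm
Layer 420–300 hPa: Δp = 120 hPa = 12000 Pa, q̄ = 0.000427 kg/kg → 0.000427 × 12000 / 9.8 = 0.52 mm
PW = 6.05 + 3.94 + 0.92 + 0.52 = 11.43 ≈ 11.4 mm.

PW ≈ 11.4 mm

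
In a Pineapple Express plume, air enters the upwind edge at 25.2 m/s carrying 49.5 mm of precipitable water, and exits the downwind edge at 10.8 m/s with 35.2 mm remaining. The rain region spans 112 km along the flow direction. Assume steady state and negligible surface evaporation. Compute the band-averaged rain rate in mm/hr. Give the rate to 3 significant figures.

Column moisture flux per unit crosswind length is F = V × PW.
Inflow: F_in = 25.2 × 49.5 = 1247.4 mm·m/s
Outflow: F_out = 10.8 × 35.2 = 380.16 mm·m/s
Steady-state rate R = (F_in − F_out)/L = (1247.4 − 380.16) / 112000 m = 7.743e-03 mm/s.
R = 7.743e-03 × 3600 = 27.9 mm/hr.

R ≈ 27.9 mm/hr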